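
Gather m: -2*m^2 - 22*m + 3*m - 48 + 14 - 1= -2*m^2 - 19*m - 35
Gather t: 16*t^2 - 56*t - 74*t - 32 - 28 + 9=16*t^2 - 130*t - 51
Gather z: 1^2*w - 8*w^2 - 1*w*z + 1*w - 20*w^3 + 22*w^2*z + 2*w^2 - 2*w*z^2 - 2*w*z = -20*w^3 - 6*w^2 - 2*w*z^2 + 2*w + z*(22*w^2 - 3*w)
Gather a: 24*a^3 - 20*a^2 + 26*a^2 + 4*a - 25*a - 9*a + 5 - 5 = 24*a^3 + 6*a^2 - 30*a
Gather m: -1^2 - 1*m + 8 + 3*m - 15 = 2*m - 8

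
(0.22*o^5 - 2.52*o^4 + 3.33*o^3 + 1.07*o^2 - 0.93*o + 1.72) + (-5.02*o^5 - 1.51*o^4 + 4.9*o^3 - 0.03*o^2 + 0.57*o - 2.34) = -4.8*o^5 - 4.03*o^4 + 8.23*o^3 + 1.04*o^2 - 0.36*o - 0.62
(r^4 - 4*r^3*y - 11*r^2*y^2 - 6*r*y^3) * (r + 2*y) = r^5 - 2*r^4*y - 19*r^3*y^2 - 28*r^2*y^3 - 12*r*y^4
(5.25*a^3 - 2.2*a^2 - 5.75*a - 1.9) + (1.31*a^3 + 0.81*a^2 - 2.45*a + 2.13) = 6.56*a^3 - 1.39*a^2 - 8.2*a + 0.23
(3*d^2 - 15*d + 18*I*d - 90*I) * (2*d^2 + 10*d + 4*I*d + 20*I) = 6*d^4 + 48*I*d^3 - 222*d^2 - 1200*I*d + 1800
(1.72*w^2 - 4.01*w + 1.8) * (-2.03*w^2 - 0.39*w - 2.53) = -3.4916*w^4 + 7.4695*w^3 - 6.4417*w^2 + 9.4433*w - 4.554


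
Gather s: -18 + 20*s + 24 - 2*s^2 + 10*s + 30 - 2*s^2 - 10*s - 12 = -4*s^2 + 20*s + 24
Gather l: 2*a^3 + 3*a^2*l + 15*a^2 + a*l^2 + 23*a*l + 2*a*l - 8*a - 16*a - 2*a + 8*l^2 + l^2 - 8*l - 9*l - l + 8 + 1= 2*a^3 + 15*a^2 - 26*a + l^2*(a + 9) + l*(3*a^2 + 25*a - 18) + 9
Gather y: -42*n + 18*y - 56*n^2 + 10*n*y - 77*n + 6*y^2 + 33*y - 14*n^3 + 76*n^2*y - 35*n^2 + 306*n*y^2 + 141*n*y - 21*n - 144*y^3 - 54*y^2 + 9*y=-14*n^3 - 91*n^2 - 140*n - 144*y^3 + y^2*(306*n - 48) + y*(76*n^2 + 151*n + 60)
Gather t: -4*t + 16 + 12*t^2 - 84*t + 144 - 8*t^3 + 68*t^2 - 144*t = -8*t^3 + 80*t^2 - 232*t + 160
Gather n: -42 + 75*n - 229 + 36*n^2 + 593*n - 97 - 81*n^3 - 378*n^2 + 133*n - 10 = -81*n^3 - 342*n^2 + 801*n - 378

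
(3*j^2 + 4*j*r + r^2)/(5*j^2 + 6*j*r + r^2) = (3*j + r)/(5*j + r)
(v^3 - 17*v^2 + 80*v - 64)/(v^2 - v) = v - 16 + 64/v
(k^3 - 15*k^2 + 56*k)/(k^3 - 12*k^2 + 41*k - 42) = k*(k - 8)/(k^2 - 5*k + 6)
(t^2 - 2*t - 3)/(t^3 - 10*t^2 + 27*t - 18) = (t + 1)/(t^2 - 7*t + 6)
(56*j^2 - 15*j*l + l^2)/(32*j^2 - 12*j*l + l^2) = (7*j - l)/(4*j - l)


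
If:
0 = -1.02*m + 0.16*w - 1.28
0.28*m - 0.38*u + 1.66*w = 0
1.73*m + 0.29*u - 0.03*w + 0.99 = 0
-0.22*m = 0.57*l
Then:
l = 0.43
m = -1.11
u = 3.29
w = 0.94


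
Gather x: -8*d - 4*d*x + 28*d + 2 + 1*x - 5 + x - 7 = 20*d + x*(2 - 4*d) - 10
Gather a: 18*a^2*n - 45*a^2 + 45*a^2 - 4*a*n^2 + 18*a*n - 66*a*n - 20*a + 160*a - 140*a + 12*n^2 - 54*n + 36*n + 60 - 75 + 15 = 18*a^2*n + a*(-4*n^2 - 48*n) + 12*n^2 - 18*n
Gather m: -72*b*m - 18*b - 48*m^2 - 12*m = -18*b - 48*m^2 + m*(-72*b - 12)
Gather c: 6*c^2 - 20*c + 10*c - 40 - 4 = 6*c^2 - 10*c - 44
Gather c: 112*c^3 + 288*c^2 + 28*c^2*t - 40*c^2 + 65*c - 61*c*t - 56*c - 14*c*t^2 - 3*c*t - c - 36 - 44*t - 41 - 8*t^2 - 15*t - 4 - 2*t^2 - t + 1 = 112*c^3 + c^2*(28*t + 248) + c*(-14*t^2 - 64*t + 8) - 10*t^2 - 60*t - 80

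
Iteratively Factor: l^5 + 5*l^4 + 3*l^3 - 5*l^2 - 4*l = (l + 1)*(l^4 + 4*l^3 - l^2 - 4*l) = (l + 1)*(l + 4)*(l^3 - l) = (l - 1)*(l + 1)*(l + 4)*(l^2 + l) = l*(l - 1)*(l + 1)*(l + 4)*(l + 1)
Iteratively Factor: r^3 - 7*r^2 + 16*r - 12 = (r - 2)*(r^2 - 5*r + 6) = (r - 2)^2*(r - 3)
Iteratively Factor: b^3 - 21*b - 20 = (b + 4)*(b^2 - 4*b - 5) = (b - 5)*(b + 4)*(b + 1)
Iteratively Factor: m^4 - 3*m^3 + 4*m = (m - 2)*(m^3 - m^2 - 2*m) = m*(m - 2)*(m^2 - m - 2) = m*(m - 2)*(m + 1)*(m - 2)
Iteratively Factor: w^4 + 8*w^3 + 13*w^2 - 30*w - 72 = (w + 3)*(w^3 + 5*w^2 - 2*w - 24) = (w + 3)^2*(w^2 + 2*w - 8) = (w - 2)*(w + 3)^2*(w + 4)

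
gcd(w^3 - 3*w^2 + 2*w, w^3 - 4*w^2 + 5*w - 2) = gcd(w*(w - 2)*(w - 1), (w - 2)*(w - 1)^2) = w^2 - 3*w + 2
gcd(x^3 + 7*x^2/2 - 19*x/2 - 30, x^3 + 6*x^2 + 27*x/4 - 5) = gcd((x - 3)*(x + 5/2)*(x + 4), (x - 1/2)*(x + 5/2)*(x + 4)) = x^2 + 13*x/2 + 10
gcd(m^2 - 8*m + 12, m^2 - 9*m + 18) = m - 6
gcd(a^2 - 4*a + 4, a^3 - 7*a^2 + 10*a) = a - 2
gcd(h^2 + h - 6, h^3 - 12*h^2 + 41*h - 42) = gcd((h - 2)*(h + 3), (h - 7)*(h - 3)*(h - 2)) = h - 2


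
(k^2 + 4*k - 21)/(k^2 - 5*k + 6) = (k + 7)/(k - 2)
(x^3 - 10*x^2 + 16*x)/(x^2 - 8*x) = x - 2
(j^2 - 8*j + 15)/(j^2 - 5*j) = (j - 3)/j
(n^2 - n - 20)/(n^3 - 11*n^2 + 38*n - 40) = (n + 4)/(n^2 - 6*n + 8)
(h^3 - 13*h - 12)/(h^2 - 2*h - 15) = (h^2 - 3*h - 4)/(h - 5)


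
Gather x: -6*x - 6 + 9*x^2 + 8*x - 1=9*x^2 + 2*x - 7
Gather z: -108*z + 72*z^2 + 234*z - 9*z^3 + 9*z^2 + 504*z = -9*z^3 + 81*z^2 + 630*z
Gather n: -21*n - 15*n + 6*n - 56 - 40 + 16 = -30*n - 80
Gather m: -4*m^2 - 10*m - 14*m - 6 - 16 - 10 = -4*m^2 - 24*m - 32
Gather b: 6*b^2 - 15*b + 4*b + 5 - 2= 6*b^2 - 11*b + 3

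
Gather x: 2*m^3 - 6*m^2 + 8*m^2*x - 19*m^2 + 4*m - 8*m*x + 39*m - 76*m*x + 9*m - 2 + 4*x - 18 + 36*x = 2*m^3 - 25*m^2 + 52*m + x*(8*m^2 - 84*m + 40) - 20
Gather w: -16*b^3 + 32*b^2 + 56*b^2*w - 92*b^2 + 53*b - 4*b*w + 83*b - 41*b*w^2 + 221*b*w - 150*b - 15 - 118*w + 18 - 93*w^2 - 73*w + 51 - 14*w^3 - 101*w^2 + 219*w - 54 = -16*b^3 - 60*b^2 - 14*b - 14*w^3 + w^2*(-41*b - 194) + w*(56*b^2 + 217*b + 28)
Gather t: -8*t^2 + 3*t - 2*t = -8*t^2 + t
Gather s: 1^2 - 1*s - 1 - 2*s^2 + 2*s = -2*s^2 + s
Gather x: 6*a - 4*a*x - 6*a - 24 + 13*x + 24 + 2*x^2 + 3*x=2*x^2 + x*(16 - 4*a)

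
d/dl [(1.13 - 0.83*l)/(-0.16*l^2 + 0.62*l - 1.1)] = (-0.1328*l^2 + 0.3616*l + 0.2124)/(0.0256*l^4 - 0.1984*l^3 + 0.7364*l^2 - 1.364*l + 1.21)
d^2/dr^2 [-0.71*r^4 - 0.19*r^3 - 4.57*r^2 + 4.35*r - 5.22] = -8.52*r^2 - 1.14*r - 9.14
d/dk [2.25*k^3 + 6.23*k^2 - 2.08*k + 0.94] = 6.75*k^2 + 12.46*k - 2.08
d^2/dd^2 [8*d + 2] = 0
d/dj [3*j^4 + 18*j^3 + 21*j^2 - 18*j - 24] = 12*j^3 + 54*j^2 + 42*j - 18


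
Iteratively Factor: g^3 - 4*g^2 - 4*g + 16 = (g - 2)*(g^2 - 2*g - 8) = (g - 4)*(g - 2)*(g + 2)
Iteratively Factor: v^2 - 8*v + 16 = (v - 4)*(v - 4)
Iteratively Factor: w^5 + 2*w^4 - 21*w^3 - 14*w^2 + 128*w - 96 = (w - 3)*(w^4 + 5*w^3 - 6*w^2 - 32*w + 32) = (w - 3)*(w + 4)*(w^3 + w^2 - 10*w + 8) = (w - 3)*(w + 4)^2*(w^2 - 3*w + 2) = (w - 3)*(w - 1)*(w + 4)^2*(w - 2)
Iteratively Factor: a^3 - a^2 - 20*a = (a - 5)*(a^2 + 4*a) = a*(a - 5)*(a + 4)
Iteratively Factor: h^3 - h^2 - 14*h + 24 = (h + 4)*(h^2 - 5*h + 6) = (h - 3)*(h + 4)*(h - 2)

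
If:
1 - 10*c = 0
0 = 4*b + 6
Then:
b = -3/2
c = 1/10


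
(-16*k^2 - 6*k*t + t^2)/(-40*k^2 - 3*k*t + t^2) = (2*k + t)/(5*k + t)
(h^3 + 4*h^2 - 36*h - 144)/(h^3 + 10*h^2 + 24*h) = (h - 6)/h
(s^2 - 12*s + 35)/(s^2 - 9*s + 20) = (s - 7)/(s - 4)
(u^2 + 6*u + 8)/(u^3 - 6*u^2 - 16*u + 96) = (u + 2)/(u^2 - 10*u + 24)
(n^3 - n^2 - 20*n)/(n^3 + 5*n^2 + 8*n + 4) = n*(n^2 - n - 20)/(n^3 + 5*n^2 + 8*n + 4)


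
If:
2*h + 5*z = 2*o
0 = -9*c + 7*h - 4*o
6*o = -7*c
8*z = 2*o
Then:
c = 0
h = 0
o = 0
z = 0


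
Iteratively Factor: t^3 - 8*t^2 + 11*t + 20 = (t - 5)*(t^2 - 3*t - 4) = (t - 5)*(t - 4)*(t + 1)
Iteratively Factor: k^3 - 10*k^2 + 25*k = (k - 5)*(k^2 - 5*k) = k*(k - 5)*(k - 5)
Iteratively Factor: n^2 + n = (n + 1)*(n)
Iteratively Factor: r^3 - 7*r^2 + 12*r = (r)*(r^2 - 7*r + 12) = r*(r - 4)*(r - 3)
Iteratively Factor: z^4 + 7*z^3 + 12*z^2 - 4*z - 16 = (z + 2)*(z^3 + 5*z^2 + 2*z - 8) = (z + 2)^2*(z^2 + 3*z - 4) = (z + 2)^2*(z + 4)*(z - 1)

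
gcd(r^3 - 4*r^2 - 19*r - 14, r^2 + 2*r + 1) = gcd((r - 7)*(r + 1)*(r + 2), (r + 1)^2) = r + 1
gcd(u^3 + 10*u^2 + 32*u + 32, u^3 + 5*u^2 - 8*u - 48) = u^2 + 8*u + 16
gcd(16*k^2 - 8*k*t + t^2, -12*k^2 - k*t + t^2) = -4*k + t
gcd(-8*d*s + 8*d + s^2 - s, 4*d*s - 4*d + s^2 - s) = s - 1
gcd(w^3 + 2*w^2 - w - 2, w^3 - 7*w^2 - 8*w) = w + 1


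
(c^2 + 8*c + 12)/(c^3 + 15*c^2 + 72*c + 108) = (c + 2)/(c^2 + 9*c + 18)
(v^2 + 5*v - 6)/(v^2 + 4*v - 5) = (v + 6)/(v + 5)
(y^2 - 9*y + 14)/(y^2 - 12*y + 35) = (y - 2)/(y - 5)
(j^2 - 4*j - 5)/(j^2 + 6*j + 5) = (j - 5)/(j + 5)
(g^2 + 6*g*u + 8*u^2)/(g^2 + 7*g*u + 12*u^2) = (g + 2*u)/(g + 3*u)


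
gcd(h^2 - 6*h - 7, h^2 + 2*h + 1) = h + 1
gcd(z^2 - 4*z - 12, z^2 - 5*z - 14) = z + 2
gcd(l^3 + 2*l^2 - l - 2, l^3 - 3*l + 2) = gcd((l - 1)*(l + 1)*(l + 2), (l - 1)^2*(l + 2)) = l^2 + l - 2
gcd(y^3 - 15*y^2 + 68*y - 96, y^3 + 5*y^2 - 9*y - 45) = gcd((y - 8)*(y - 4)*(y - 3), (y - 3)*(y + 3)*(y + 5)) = y - 3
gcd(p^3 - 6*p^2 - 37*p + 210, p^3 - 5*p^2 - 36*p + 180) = p^2 + p - 30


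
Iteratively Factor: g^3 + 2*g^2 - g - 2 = (g + 1)*(g^2 + g - 2) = (g - 1)*(g + 1)*(g + 2)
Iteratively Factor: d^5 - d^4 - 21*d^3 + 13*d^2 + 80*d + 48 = (d - 3)*(d^4 + 2*d^3 - 15*d^2 - 32*d - 16) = (d - 3)*(d + 1)*(d^3 + d^2 - 16*d - 16) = (d - 3)*(d + 1)^2*(d^2 - 16) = (d - 3)*(d + 1)^2*(d + 4)*(d - 4)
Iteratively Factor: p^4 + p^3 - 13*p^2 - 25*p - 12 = (p + 1)*(p^3 - 13*p - 12) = (p - 4)*(p + 1)*(p^2 + 4*p + 3) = (p - 4)*(p + 1)*(p + 3)*(p + 1)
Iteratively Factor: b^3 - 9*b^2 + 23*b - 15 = (b - 3)*(b^2 - 6*b + 5) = (b - 3)*(b - 1)*(b - 5)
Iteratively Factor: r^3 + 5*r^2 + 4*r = (r + 1)*(r^2 + 4*r) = r*(r + 1)*(r + 4)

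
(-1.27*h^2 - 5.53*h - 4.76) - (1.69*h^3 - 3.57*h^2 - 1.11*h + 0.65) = -1.69*h^3 + 2.3*h^2 - 4.42*h - 5.41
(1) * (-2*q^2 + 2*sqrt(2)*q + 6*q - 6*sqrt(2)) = -2*q^2 + 2*sqrt(2)*q + 6*q - 6*sqrt(2)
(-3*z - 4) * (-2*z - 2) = 6*z^2 + 14*z + 8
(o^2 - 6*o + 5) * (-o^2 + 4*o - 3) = -o^4 + 10*o^3 - 32*o^2 + 38*o - 15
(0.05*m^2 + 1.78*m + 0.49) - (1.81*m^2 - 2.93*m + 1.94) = -1.76*m^2 + 4.71*m - 1.45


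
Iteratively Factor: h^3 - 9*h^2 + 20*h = (h - 4)*(h^2 - 5*h) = h*(h - 4)*(h - 5)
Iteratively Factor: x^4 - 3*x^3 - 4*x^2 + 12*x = (x - 2)*(x^3 - x^2 - 6*x) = (x - 3)*(x - 2)*(x^2 + 2*x) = x*(x - 3)*(x - 2)*(x + 2)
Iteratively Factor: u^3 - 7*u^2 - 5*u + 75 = (u + 3)*(u^2 - 10*u + 25) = (u - 5)*(u + 3)*(u - 5)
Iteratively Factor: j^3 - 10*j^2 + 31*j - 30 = (j - 5)*(j^2 - 5*j + 6) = (j - 5)*(j - 2)*(j - 3)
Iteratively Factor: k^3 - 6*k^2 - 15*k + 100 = (k - 5)*(k^2 - k - 20) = (k - 5)*(k + 4)*(k - 5)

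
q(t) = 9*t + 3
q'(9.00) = 9.00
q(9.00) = 84.00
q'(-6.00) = 9.00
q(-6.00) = -51.00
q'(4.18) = 9.00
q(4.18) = 40.62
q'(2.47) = 9.00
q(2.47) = 25.23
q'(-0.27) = 9.00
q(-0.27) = 0.57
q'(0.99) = 9.00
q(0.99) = 11.91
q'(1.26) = 9.00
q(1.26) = 14.34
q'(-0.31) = 9.00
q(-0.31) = 0.21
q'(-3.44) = 9.00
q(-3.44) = -27.96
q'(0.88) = 9.00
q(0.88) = 10.92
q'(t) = 9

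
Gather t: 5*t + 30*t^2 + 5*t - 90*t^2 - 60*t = -60*t^2 - 50*t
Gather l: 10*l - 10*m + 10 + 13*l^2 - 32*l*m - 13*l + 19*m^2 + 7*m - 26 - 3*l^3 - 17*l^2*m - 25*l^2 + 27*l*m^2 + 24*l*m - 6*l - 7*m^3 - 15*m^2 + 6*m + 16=-3*l^3 + l^2*(-17*m - 12) + l*(27*m^2 - 8*m - 9) - 7*m^3 + 4*m^2 + 3*m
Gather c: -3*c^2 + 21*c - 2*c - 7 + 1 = -3*c^2 + 19*c - 6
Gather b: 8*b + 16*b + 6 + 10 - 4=24*b + 12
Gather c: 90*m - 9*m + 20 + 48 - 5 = 81*m + 63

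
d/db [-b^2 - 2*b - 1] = -2*b - 2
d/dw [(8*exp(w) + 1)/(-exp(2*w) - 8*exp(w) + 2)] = 2*(4*exp(2*w) + exp(w) + 12)*exp(w)/(exp(4*w) + 16*exp(3*w) + 60*exp(2*w) - 32*exp(w) + 4)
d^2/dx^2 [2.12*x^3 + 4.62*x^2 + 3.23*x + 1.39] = 12.72*x + 9.24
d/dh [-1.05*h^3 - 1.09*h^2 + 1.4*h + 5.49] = -3.15*h^2 - 2.18*h + 1.4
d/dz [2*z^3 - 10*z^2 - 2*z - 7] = 6*z^2 - 20*z - 2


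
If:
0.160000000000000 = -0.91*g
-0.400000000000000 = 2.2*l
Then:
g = -0.18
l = -0.18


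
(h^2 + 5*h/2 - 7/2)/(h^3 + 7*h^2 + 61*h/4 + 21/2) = 2*(h - 1)/(2*h^2 + 7*h + 6)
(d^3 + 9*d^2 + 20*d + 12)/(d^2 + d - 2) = (d^2 + 7*d + 6)/(d - 1)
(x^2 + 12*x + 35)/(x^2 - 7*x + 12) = (x^2 + 12*x + 35)/(x^2 - 7*x + 12)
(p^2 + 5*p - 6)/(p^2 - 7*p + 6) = (p + 6)/(p - 6)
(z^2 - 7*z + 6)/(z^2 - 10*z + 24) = (z - 1)/(z - 4)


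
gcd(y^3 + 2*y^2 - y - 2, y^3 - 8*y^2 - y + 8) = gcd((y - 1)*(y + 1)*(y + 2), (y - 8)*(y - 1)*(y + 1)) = y^2 - 1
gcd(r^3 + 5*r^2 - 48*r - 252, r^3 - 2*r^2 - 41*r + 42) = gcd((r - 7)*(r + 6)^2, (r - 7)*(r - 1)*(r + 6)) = r^2 - r - 42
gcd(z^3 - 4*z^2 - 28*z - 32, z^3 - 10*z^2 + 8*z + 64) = z^2 - 6*z - 16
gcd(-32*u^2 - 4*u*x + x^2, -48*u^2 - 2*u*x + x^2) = -8*u + x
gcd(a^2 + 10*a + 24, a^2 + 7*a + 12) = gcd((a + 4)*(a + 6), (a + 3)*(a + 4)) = a + 4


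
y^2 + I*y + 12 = (y - 3*I)*(y + 4*I)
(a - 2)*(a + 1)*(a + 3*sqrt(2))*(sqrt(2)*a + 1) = sqrt(2)*a^4 - sqrt(2)*a^3 + 7*a^3 - 7*a^2 + sqrt(2)*a^2 - 14*a - 3*sqrt(2)*a - 6*sqrt(2)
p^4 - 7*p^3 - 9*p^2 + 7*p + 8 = (p - 8)*(p - 1)*(p + 1)^2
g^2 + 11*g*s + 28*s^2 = (g + 4*s)*(g + 7*s)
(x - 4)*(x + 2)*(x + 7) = x^3 + 5*x^2 - 22*x - 56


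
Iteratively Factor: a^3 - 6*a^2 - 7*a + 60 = (a - 4)*(a^2 - 2*a - 15) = (a - 5)*(a - 4)*(a + 3)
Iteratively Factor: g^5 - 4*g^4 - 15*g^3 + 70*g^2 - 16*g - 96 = (g + 4)*(g^4 - 8*g^3 + 17*g^2 + 2*g - 24) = (g + 1)*(g + 4)*(g^3 - 9*g^2 + 26*g - 24) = (g - 2)*(g + 1)*(g + 4)*(g^2 - 7*g + 12) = (g - 3)*(g - 2)*(g + 1)*(g + 4)*(g - 4)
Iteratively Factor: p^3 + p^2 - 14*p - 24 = (p + 3)*(p^2 - 2*p - 8) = (p + 2)*(p + 3)*(p - 4)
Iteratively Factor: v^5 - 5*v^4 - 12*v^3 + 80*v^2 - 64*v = (v - 1)*(v^4 - 4*v^3 - 16*v^2 + 64*v) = (v - 4)*(v - 1)*(v^3 - 16*v) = (v - 4)*(v - 1)*(v + 4)*(v^2 - 4*v) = (v - 4)^2*(v - 1)*(v + 4)*(v)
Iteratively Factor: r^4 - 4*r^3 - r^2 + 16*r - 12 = (r - 1)*(r^3 - 3*r^2 - 4*r + 12) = (r - 2)*(r - 1)*(r^2 - r - 6) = (r - 2)*(r - 1)*(r + 2)*(r - 3)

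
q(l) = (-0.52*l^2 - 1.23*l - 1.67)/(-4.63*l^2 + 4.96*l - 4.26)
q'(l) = (-1.04*l - 1.23)/(-4.63*l^2 + 4.96*l - 4.26) + (9.26*l - 4.96)*(-0.52*l^2 - 1.23*l - 1.67)/(-4.63*l^2 + 4.96*l - 4.26)^2 = (-8.2741*l^2 - 11.0338*l + 13.523)/(21.4369*l^4 - 45.9296*l^3 + 64.0492*l^2 - 42.2592*l + 18.1476)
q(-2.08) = 0.04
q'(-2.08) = 0.00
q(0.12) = 0.49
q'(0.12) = 0.87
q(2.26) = 0.43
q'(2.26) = -0.19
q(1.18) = 0.79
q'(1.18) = -0.47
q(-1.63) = 0.04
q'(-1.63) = 0.02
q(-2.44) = 0.04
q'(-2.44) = -0.00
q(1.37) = 0.70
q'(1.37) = -0.45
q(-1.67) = 0.04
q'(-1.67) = 0.01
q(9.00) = 0.16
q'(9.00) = -0.01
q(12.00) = 0.15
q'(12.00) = -0.00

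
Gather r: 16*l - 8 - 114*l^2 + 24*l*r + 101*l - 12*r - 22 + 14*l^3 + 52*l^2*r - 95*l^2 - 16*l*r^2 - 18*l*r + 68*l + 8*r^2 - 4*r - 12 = 14*l^3 - 209*l^2 + 185*l + r^2*(8 - 16*l) + r*(52*l^2 + 6*l - 16) - 42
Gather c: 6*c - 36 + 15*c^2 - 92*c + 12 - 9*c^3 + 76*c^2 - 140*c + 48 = -9*c^3 + 91*c^2 - 226*c + 24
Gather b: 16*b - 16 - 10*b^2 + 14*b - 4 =-10*b^2 + 30*b - 20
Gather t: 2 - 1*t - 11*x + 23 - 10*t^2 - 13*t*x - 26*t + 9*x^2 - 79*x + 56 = -10*t^2 + t*(-13*x - 27) + 9*x^2 - 90*x + 81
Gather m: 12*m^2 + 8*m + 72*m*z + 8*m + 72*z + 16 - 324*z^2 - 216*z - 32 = 12*m^2 + m*(72*z + 16) - 324*z^2 - 144*z - 16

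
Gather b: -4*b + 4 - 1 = 3 - 4*b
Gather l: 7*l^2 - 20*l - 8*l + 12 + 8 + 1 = 7*l^2 - 28*l + 21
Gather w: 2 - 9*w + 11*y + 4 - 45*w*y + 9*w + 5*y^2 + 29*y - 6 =-45*w*y + 5*y^2 + 40*y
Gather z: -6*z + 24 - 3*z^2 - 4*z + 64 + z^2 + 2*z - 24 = -2*z^2 - 8*z + 64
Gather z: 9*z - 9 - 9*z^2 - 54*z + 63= -9*z^2 - 45*z + 54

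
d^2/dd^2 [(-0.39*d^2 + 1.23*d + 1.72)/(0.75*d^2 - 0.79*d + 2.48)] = (-2.22044604925031e-16*d^4 + 0.921600000000001*d^3 + 10.1574*d^2 - 19.8414*d - 4.229176)/(0.421875*d^6 - 1.333125*d^5 + 5.589225*d^4 - 9.309439*d^3 + 18.481704*d^2 - 14.576448*d + 15.252992)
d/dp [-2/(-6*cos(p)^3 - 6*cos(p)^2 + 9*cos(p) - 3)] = 8*(4*cos(p) + 3*cos(2*p))*sin(p)/(3*(-4*sin(p)^2 - 3*cos(p) + cos(3*p) + 6)^2)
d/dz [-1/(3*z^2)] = 2/(3*z^3)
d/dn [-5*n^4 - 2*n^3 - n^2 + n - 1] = -20*n^3 - 6*n^2 - 2*n + 1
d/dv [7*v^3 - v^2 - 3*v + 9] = 21*v^2 - 2*v - 3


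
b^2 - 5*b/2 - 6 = (b - 4)*(b + 3/2)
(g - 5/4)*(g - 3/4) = g^2 - 2*g + 15/16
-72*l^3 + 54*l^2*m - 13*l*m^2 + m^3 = (-6*l + m)*(-4*l + m)*(-3*l + m)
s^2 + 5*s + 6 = (s + 2)*(s + 3)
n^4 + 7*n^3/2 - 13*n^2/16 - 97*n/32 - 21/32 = (n - 1)*(n + 1/4)*(n + 3/4)*(n + 7/2)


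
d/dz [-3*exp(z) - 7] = -3*exp(z)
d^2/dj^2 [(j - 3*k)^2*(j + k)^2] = 12*j^2 - 24*j*k - 4*k^2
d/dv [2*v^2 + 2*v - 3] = 4*v + 2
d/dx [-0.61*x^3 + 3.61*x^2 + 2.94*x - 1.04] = -1.83*x^2 + 7.22*x + 2.94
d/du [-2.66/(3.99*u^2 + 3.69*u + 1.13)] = (21.2268*u + 9.8154)/(3.99*u^2 + 3.69*u + 1.13)^2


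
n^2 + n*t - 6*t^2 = (n - 2*t)*(n + 3*t)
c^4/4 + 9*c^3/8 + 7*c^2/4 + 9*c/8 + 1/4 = (c/4 + 1/2)*(c + 1/2)*(c + 1)^2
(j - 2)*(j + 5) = j^2 + 3*j - 10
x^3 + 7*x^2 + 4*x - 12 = (x - 1)*(x + 2)*(x + 6)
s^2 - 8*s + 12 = (s - 6)*(s - 2)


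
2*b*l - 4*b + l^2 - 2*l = (2*b + l)*(l - 2)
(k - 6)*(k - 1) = k^2 - 7*k + 6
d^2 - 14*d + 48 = (d - 8)*(d - 6)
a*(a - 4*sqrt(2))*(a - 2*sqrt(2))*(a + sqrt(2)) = a^4 - 5*sqrt(2)*a^3 + 4*a^2 + 16*sqrt(2)*a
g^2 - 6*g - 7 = (g - 7)*(g + 1)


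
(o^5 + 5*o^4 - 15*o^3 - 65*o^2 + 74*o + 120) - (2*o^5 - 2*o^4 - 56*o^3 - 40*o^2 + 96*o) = -o^5 + 7*o^4 + 41*o^3 - 25*o^2 - 22*o + 120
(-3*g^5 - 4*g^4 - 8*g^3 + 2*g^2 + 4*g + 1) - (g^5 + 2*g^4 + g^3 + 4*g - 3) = -4*g^5 - 6*g^4 - 9*g^3 + 2*g^2 + 4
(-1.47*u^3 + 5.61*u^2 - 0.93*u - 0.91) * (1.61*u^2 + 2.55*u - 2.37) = -2.3667*u^5 + 5.2836*u^4 + 16.2921*u^3 - 17.1323*u^2 - 0.1164*u + 2.1567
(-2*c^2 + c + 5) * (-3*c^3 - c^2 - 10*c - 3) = 6*c^5 - c^4 + 4*c^3 - 9*c^2 - 53*c - 15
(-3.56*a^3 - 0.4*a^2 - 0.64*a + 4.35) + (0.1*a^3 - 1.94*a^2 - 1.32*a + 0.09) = -3.46*a^3 - 2.34*a^2 - 1.96*a + 4.44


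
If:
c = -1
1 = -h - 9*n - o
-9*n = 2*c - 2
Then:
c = -1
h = -o - 5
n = 4/9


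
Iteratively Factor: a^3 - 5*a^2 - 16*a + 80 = (a + 4)*(a^2 - 9*a + 20) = (a - 5)*(a + 4)*(a - 4)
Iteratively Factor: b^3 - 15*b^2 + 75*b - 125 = (b - 5)*(b^2 - 10*b + 25) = (b - 5)^2*(b - 5)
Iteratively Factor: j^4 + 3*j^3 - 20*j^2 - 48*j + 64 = (j - 1)*(j^3 + 4*j^2 - 16*j - 64) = (j - 1)*(j + 4)*(j^2 - 16) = (j - 1)*(j + 4)^2*(j - 4)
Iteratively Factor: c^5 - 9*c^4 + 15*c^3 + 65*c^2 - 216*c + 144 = (c - 4)*(c^4 - 5*c^3 - 5*c^2 + 45*c - 36) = (c - 4)*(c - 1)*(c^3 - 4*c^2 - 9*c + 36) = (c - 4)*(c - 3)*(c - 1)*(c^2 - c - 12) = (c - 4)^2*(c - 3)*(c - 1)*(c + 3)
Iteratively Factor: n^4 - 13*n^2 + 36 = (n + 3)*(n^3 - 3*n^2 - 4*n + 12) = (n - 2)*(n + 3)*(n^2 - n - 6) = (n - 3)*(n - 2)*(n + 3)*(n + 2)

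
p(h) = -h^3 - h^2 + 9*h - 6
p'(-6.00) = -87.00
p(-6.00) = 120.00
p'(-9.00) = -216.00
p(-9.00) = 561.00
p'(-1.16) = 7.28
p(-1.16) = -16.22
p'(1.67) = -2.71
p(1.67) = 1.58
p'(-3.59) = -22.48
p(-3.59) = -4.93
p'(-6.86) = -118.46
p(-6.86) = 208.03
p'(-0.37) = 9.33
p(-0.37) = -9.42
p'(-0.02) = 9.04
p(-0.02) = -6.18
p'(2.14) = -9.02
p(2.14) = -1.12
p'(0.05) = 8.89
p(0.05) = -5.55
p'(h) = -3*h^2 - 2*h + 9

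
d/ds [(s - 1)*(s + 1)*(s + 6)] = 3*s^2 + 12*s - 1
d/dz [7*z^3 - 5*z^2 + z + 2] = 21*z^2 - 10*z + 1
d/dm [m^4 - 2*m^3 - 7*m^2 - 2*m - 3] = 4*m^3 - 6*m^2 - 14*m - 2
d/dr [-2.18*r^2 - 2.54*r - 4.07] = -4.36*r - 2.54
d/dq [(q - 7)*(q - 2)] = 2*q - 9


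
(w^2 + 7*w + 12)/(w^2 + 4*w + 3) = (w + 4)/(w + 1)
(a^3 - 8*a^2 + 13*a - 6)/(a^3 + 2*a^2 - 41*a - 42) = (a^2 - 2*a + 1)/(a^2 + 8*a + 7)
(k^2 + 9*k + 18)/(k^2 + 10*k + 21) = (k + 6)/(k + 7)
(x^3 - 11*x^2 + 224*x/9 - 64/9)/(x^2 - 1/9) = (3*x^2 - 32*x + 64)/(3*x + 1)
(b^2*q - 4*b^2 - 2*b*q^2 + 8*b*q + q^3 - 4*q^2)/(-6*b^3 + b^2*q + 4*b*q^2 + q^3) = (-b*q + 4*b + q^2 - 4*q)/(6*b^2 + 5*b*q + q^2)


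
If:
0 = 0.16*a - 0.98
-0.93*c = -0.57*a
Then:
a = 6.12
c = 3.75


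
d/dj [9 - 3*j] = -3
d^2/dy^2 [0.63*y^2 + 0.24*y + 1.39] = 1.26000000000000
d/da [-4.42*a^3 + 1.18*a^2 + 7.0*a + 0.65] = -13.26*a^2 + 2.36*a + 7.0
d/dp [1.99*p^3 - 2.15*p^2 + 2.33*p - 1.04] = 5.97*p^2 - 4.3*p + 2.33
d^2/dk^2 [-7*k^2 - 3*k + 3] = -14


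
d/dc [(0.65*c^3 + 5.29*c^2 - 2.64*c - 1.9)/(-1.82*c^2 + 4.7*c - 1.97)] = (-1.183*c^4 + 6.11*c^3 + 16.2167*c^2 - 27.7586*c + 14.1308)/(3.3124*c^4 - 17.108*c^3 + 29.2608*c^2 - 18.518*c + 3.8809)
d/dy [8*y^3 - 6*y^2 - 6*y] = 24*y^2 - 12*y - 6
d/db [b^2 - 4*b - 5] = 2*b - 4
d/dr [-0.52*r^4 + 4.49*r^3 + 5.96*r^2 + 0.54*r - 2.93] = -2.08*r^3 + 13.47*r^2 + 11.92*r + 0.54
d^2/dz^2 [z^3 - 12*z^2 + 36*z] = 6*z - 24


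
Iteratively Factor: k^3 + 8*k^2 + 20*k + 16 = (k + 2)*(k^2 + 6*k + 8) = (k + 2)^2*(k + 4)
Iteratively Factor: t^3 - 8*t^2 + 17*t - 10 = (t - 2)*(t^2 - 6*t + 5) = (t - 2)*(t - 1)*(t - 5)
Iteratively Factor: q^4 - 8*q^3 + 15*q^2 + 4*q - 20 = (q + 1)*(q^3 - 9*q^2 + 24*q - 20) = (q - 2)*(q + 1)*(q^2 - 7*q + 10) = (q - 5)*(q - 2)*(q + 1)*(q - 2)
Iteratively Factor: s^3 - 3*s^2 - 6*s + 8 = (s - 1)*(s^2 - 2*s - 8) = (s - 1)*(s + 2)*(s - 4)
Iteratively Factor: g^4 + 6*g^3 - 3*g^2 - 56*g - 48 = (g + 1)*(g^3 + 5*g^2 - 8*g - 48) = (g - 3)*(g + 1)*(g^2 + 8*g + 16) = (g - 3)*(g + 1)*(g + 4)*(g + 4)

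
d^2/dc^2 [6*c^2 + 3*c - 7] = 12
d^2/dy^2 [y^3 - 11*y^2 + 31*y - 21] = 6*y - 22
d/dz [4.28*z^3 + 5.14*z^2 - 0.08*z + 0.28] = 12.84*z^2 + 10.28*z - 0.08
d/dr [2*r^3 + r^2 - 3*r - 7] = 6*r^2 + 2*r - 3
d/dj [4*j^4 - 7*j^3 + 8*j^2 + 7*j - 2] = 16*j^3 - 21*j^2 + 16*j + 7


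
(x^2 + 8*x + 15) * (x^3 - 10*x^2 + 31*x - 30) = x^5 - 2*x^4 - 34*x^3 + 68*x^2 + 225*x - 450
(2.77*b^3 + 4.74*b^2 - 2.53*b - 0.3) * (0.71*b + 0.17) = 1.9667*b^4 + 3.8363*b^3 - 0.9905*b^2 - 0.6431*b - 0.051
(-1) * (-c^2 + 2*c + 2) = c^2 - 2*c - 2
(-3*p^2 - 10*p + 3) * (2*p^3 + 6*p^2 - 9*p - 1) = -6*p^5 - 38*p^4 - 27*p^3 + 111*p^2 - 17*p - 3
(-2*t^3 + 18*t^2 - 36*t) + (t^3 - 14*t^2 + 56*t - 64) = -t^3 + 4*t^2 + 20*t - 64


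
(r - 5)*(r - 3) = r^2 - 8*r + 15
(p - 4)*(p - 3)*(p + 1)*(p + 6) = p^4 - 31*p^2 + 42*p + 72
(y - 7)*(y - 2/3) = y^2 - 23*y/3 + 14/3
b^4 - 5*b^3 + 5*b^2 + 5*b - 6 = (b - 3)*(b - 2)*(b - 1)*(b + 1)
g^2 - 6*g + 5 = (g - 5)*(g - 1)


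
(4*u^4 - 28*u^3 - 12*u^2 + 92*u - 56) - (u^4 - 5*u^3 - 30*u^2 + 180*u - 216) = 3*u^4 - 23*u^3 + 18*u^2 - 88*u + 160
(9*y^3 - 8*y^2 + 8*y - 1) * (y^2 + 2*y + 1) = 9*y^5 + 10*y^4 + y^3 + 7*y^2 + 6*y - 1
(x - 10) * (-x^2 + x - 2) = -x^3 + 11*x^2 - 12*x + 20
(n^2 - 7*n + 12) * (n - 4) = n^3 - 11*n^2 + 40*n - 48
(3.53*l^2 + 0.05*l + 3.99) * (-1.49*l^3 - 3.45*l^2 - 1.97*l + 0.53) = -5.2597*l^5 - 12.253*l^4 - 13.0717*l^3 - 11.9931*l^2 - 7.8338*l + 2.1147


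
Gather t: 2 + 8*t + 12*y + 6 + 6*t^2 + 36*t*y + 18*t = 6*t^2 + t*(36*y + 26) + 12*y + 8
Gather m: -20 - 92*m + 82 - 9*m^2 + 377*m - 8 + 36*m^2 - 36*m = 27*m^2 + 249*m + 54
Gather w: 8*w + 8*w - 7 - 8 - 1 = 16*w - 16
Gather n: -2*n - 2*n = -4*n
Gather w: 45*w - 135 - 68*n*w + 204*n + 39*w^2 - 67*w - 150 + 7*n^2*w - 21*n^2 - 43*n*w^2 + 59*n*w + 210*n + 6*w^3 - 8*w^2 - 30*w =-21*n^2 + 414*n + 6*w^3 + w^2*(31 - 43*n) + w*(7*n^2 - 9*n - 52) - 285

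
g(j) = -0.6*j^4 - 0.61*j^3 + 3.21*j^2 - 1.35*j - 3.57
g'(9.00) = -1841.40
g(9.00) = -4137.00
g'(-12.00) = 3805.29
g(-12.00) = -10912.65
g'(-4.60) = 164.00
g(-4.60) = -138.71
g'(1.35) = -1.92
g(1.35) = -3.04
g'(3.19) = -77.40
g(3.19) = -57.14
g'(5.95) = -533.49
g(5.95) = -778.46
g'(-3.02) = 28.68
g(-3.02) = -3.32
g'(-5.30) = 270.52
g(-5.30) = -288.86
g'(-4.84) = 196.82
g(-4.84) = -181.93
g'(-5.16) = 246.53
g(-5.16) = -252.68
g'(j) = -2.4*j^3 - 1.83*j^2 + 6.42*j - 1.35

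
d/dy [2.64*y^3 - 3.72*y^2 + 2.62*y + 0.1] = 7.92*y^2 - 7.44*y + 2.62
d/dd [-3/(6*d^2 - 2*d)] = 3*(6*d - 1)/(2*d^2*(3*d - 1)^2)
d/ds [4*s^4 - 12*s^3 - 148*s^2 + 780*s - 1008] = 16*s^3 - 36*s^2 - 296*s + 780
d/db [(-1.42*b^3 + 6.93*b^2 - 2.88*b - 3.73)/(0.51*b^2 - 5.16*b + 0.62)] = (-0.7242*b^4 + 14.6544*b^3 - 36.9312*b^2 + 12.3978*b - 21.0324)/(0.2601*b^4 - 5.2632*b^3 + 27.258*b^2 - 6.3984*b + 0.3844)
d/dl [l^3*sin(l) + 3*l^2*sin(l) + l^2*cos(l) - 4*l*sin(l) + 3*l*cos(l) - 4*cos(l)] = l^3*cos(l) + 2*l^2*sin(l) + 3*l^2*cos(l) + 3*l*sin(l) - 2*l*cos(l) + 3*cos(l)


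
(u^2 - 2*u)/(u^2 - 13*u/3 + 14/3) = 3*u/(3*u - 7)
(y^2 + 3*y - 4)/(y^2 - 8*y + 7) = (y + 4)/(y - 7)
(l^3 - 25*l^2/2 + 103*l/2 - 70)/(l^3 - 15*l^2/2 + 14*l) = (l - 5)/l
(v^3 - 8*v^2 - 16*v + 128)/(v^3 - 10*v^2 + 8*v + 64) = (v + 4)/(v + 2)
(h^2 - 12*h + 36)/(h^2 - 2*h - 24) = (h - 6)/(h + 4)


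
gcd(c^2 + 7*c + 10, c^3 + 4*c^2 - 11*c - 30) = c^2 + 7*c + 10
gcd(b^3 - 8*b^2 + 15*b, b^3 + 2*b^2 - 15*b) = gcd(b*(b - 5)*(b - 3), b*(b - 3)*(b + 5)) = b^2 - 3*b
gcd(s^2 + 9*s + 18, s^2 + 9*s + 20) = 1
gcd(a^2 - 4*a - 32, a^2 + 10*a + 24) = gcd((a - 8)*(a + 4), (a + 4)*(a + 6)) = a + 4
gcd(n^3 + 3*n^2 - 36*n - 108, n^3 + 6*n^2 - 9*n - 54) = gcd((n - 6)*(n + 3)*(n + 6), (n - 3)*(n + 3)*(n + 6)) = n^2 + 9*n + 18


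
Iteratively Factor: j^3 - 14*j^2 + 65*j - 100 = (j - 5)*(j^2 - 9*j + 20) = (j - 5)^2*(j - 4)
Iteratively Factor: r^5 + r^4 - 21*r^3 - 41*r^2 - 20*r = (r - 5)*(r^4 + 6*r^3 + 9*r^2 + 4*r) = (r - 5)*(r + 4)*(r^3 + 2*r^2 + r) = r*(r - 5)*(r + 4)*(r^2 + 2*r + 1) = r*(r - 5)*(r + 1)*(r + 4)*(r + 1)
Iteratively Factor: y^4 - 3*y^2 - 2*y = (y + 1)*(y^3 - y^2 - 2*y) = y*(y + 1)*(y^2 - y - 2) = y*(y + 1)^2*(y - 2)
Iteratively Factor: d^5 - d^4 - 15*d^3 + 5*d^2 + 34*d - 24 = (d - 4)*(d^4 + 3*d^3 - 3*d^2 - 7*d + 6) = (d - 4)*(d - 1)*(d^3 + 4*d^2 + d - 6) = (d - 4)*(d - 1)^2*(d^2 + 5*d + 6) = (d - 4)*(d - 1)^2*(d + 2)*(d + 3)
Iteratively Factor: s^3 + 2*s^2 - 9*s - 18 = (s + 2)*(s^2 - 9) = (s + 2)*(s + 3)*(s - 3)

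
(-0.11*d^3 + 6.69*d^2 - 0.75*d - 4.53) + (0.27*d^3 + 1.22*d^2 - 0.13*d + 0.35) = 0.16*d^3 + 7.91*d^2 - 0.88*d - 4.18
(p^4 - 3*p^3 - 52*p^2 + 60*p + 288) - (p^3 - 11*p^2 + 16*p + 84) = p^4 - 4*p^3 - 41*p^2 + 44*p + 204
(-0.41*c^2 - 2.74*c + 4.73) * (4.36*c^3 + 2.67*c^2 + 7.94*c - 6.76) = -1.7876*c^5 - 13.0411*c^4 + 10.0516*c^3 - 6.3549*c^2 + 56.0786*c - 31.9748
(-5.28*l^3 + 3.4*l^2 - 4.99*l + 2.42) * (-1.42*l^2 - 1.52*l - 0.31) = 7.4976*l^5 + 3.1976*l^4 + 3.5546*l^3 + 3.0944*l^2 - 2.1315*l - 0.7502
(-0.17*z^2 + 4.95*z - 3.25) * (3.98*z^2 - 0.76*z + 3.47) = -0.6766*z^4 + 19.8302*z^3 - 17.2869*z^2 + 19.6465*z - 11.2775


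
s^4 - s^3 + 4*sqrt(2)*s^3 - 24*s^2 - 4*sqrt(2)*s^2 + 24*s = s*(s - 1)*(s - 2*sqrt(2))*(s + 6*sqrt(2))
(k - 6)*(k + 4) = k^2 - 2*k - 24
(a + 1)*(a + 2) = a^2 + 3*a + 2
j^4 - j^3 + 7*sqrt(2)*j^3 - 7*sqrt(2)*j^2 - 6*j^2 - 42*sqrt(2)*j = j*(j - 3)*(j + 2)*(j + 7*sqrt(2))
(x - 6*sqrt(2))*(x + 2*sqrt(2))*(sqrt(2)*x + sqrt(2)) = sqrt(2)*x^3 - 8*x^2 + sqrt(2)*x^2 - 24*sqrt(2)*x - 8*x - 24*sqrt(2)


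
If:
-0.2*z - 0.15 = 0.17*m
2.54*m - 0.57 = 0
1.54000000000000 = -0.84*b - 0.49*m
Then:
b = -1.96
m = 0.22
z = -0.94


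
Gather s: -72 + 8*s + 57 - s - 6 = 7*s - 21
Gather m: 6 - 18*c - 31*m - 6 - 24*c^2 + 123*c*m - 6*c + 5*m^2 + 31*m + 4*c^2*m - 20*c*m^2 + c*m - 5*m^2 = -24*c^2 - 20*c*m^2 - 24*c + m*(4*c^2 + 124*c)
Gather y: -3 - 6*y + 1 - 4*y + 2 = -10*y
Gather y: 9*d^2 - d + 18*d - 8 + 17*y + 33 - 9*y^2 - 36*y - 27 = 9*d^2 + 17*d - 9*y^2 - 19*y - 2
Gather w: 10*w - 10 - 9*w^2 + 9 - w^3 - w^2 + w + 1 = -w^3 - 10*w^2 + 11*w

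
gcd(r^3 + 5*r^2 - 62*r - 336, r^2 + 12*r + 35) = r + 7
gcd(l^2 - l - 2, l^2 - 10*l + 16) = l - 2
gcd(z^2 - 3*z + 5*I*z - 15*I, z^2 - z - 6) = z - 3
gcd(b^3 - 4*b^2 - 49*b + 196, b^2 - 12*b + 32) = b - 4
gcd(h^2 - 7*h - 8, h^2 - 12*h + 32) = h - 8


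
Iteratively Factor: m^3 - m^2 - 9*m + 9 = (m - 1)*(m^2 - 9) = (m - 3)*(m - 1)*(m + 3)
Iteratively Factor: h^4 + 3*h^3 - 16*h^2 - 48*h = (h)*(h^3 + 3*h^2 - 16*h - 48) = h*(h - 4)*(h^2 + 7*h + 12) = h*(h - 4)*(h + 3)*(h + 4)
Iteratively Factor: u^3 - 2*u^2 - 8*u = (u + 2)*(u^2 - 4*u) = (u - 4)*(u + 2)*(u)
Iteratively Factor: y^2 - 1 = (y - 1)*(y + 1)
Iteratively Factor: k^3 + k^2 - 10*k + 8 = (k - 2)*(k^2 + 3*k - 4) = (k - 2)*(k - 1)*(k + 4)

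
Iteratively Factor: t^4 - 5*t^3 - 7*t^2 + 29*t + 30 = (t + 2)*(t^3 - 7*t^2 + 7*t + 15) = (t - 3)*(t + 2)*(t^2 - 4*t - 5) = (t - 5)*(t - 3)*(t + 2)*(t + 1)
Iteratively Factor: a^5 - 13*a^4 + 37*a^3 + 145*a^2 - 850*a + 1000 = (a - 5)*(a^4 - 8*a^3 - 3*a^2 + 130*a - 200) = (a - 5)^2*(a^3 - 3*a^2 - 18*a + 40) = (a - 5)^2*(a + 4)*(a^2 - 7*a + 10) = (a - 5)^2*(a - 2)*(a + 4)*(a - 5)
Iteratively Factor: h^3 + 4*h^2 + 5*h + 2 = (h + 2)*(h^2 + 2*h + 1) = (h + 1)*(h + 2)*(h + 1)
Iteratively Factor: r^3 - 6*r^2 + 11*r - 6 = (r - 3)*(r^2 - 3*r + 2) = (r - 3)*(r - 2)*(r - 1)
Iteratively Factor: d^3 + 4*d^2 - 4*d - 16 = (d + 4)*(d^2 - 4) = (d + 2)*(d + 4)*(d - 2)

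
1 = 1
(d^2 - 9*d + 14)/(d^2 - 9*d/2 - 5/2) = 2*(-d^2 + 9*d - 14)/(-2*d^2 + 9*d + 5)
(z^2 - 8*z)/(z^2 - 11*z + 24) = z/(z - 3)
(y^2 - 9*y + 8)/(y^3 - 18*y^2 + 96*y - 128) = (y - 1)/(y^2 - 10*y + 16)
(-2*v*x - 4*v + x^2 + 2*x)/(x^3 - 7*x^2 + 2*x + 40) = (-2*v + x)/(x^2 - 9*x + 20)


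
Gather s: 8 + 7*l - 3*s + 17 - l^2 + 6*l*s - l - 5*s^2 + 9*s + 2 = -l^2 + 6*l - 5*s^2 + s*(6*l + 6) + 27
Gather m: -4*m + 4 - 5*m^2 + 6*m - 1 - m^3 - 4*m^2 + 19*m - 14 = -m^3 - 9*m^2 + 21*m - 11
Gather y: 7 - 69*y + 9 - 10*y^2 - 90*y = -10*y^2 - 159*y + 16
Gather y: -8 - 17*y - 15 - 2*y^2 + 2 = -2*y^2 - 17*y - 21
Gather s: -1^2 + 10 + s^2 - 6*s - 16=s^2 - 6*s - 7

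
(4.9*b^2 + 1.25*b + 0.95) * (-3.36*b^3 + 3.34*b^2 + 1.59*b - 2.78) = -16.464*b^5 + 12.166*b^4 + 8.774*b^3 - 8.4615*b^2 - 1.9645*b - 2.641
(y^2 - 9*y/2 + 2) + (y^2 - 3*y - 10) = 2*y^2 - 15*y/2 - 8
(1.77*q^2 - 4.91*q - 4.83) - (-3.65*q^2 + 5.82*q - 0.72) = 5.42*q^2 - 10.73*q - 4.11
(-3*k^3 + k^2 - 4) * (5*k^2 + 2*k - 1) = -15*k^5 - k^4 + 5*k^3 - 21*k^2 - 8*k + 4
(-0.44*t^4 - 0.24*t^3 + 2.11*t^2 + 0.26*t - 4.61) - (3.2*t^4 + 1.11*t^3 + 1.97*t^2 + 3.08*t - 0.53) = -3.64*t^4 - 1.35*t^3 + 0.14*t^2 - 2.82*t - 4.08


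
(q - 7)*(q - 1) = q^2 - 8*q + 7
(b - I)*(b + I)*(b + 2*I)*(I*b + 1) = I*b^4 - b^3 + 3*I*b^2 - b + 2*I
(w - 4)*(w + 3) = w^2 - w - 12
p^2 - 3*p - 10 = (p - 5)*(p + 2)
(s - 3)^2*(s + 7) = s^3 + s^2 - 33*s + 63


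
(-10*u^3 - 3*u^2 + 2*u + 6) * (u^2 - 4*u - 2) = -10*u^5 + 37*u^4 + 34*u^3 + 4*u^2 - 28*u - 12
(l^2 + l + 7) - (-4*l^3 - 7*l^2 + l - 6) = 4*l^3 + 8*l^2 + 13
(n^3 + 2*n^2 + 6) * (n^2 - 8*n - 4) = n^5 - 6*n^4 - 20*n^3 - 2*n^2 - 48*n - 24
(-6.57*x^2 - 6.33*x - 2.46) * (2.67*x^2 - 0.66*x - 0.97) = -17.5419*x^4 - 12.5649*x^3 + 3.9825*x^2 + 7.7637*x + 2.3862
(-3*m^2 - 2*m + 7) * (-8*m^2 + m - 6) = 24*m^4 + 13*m^3 - 40*m^2 + 19*m - 42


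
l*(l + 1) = l^2 + l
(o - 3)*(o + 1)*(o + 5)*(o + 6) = o^4 + 9*o^3 + 5*o^2 - 93*o - 90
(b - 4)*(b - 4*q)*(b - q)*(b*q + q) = b^4*q - 5*b^3*q^2 - 3*b^3*q + 4*b^2*q^3 + 15*b^2*q^2 - 4*b^2*q - 12*b*q^3 + 20*b*q^2 - 16*q^3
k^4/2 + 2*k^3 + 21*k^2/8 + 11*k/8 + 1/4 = (k/2 + 1/4)*(k + 1/2)*(k + 1)*(k + 2)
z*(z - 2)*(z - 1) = z^3 - 3*z^2 + 2*z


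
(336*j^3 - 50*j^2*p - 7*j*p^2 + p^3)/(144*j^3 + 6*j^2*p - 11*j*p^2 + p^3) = (7*j + p)/(3*j + p)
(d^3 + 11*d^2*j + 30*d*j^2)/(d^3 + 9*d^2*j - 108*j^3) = d*(d + 5*j)/(d^2 + 3*d*j - 18*j^2)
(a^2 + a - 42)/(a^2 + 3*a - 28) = (a - 6)/(a - 4)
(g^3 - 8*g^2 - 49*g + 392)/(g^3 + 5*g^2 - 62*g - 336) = (g - 7)/(g + 6)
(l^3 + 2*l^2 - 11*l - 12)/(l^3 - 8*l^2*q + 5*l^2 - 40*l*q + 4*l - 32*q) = (3 - l)/(-l + 8*q)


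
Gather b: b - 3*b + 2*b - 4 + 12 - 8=0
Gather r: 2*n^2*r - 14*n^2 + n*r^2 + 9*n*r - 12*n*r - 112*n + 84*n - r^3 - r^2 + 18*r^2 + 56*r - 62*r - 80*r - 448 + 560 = -14*n^2 - 28*n - r^3 + r^2*(n + 17) + r*(2*n^2 - 3*n - 86) + 112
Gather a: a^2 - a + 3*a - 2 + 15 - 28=a^2 + 2*a - 15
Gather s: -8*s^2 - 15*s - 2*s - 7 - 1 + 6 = -8*s^2 - 17*s - 2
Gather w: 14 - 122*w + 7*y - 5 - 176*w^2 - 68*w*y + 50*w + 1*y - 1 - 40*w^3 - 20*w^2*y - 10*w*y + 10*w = -40*w^3 + w^2*(-20*y - 176) + w*(-78*y - 62) + 8*y + 8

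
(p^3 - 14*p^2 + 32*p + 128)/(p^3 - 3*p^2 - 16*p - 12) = (p^2 - 16*p + 64)/(p^2 - 5*p - 6)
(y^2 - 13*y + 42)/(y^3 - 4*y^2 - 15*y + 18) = (y - 7)/(y^2 + 2*y - 3)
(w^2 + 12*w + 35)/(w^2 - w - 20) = (w^2 + 12*w + 35)/(w^2 - w - 20)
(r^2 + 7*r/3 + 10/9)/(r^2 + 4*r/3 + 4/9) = (3*r + 5)/(3*r + 2)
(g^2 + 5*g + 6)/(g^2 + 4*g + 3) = (g + 2)/(g + 1)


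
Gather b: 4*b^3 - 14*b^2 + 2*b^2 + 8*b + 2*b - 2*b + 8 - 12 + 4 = 4*b^3 - 12*b^2 + 8*b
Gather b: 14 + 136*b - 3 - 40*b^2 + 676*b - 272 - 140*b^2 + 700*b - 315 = -180*b^2 + 1512*b - 576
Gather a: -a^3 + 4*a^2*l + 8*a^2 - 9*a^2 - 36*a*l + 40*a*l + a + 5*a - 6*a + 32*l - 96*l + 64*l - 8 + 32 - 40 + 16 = -a^3 + a^2*(4*l - 1) + 4*a*l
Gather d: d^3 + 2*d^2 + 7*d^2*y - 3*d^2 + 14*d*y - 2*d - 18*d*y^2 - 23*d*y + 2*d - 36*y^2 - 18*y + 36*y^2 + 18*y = d^3 + d^2*(7*y - 1) + d*(-18*y^2 - 9*y)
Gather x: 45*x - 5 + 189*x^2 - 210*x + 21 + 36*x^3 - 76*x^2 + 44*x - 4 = 36*x^3 + 113*x^2 - 121*x + 12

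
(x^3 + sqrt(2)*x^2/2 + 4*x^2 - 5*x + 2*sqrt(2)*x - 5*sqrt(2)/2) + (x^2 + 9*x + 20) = x^3 + sqrt(2)*x^2/2 + 5*x^2 + 2*sqrt(2)*x + 4*x - 5*sqrt(2)/2 + 20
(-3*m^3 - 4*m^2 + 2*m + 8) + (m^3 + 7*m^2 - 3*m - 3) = -2*m^3 + 3*m^2 - m + 5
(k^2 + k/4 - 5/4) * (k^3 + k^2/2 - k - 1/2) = k^5 + 3*k^4/4 - 17*k^3/8 - 11*k^2/8 + 9*k/8 + 5/8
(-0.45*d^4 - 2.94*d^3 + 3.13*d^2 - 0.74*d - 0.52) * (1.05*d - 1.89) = -0.4725*d^5 - 2.2365*d^4 + 8.8431*d^3 - 6.6927*d^2 + 0.8526*d + 0.9828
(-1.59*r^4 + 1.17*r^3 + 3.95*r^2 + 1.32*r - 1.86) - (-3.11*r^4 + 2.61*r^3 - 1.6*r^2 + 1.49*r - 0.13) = 1.52*r^4 - 1.44*r^3 + 5.55*r^2 - 0.17*r - 1.73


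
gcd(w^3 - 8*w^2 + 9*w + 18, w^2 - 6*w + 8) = 1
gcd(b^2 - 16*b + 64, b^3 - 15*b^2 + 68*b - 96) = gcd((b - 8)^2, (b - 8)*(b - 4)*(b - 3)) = b - 8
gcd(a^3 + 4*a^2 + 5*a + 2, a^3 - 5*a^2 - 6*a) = a + 1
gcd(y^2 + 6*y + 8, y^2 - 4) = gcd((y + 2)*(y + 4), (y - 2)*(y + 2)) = y + 2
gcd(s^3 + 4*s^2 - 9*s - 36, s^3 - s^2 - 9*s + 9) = s^2 - 9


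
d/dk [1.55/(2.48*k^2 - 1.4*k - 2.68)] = (2.17 - 7.688*k)/(-2.48*k^2 + 1.4*k + 2.68)^2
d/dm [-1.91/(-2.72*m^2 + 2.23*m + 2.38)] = (4.2593 - 10.3904*m)/(-2.72*m^2 + 2.23*m + 2.38)^2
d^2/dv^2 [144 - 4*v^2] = -8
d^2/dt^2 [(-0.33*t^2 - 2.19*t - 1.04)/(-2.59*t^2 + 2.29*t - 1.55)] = (33.296004*t^3 + 33.909834*t^2 - 89.760594*t + 19.690028)/(17.373979*t^6 - 46.084647*t^5 + 71.939322*t^4 - 67.168219*t^3 + 43.05249*t^2 - 16.505175*t + 3.723875)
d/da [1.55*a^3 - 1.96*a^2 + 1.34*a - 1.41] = 4.65*a^2 - 3.92*a + 1.34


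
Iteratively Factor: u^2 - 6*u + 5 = (u - 1)*(u - 5)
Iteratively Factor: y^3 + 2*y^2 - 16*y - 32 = (y - 4)*(y^2 + 6*y + 8) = (y - 4)*(y + 2)*(y + 4)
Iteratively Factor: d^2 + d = (d + 1)*(d)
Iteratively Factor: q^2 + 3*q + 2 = (q + 1)*(q + 2)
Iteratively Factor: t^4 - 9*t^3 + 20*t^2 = (t)*(t^3 - 9*t^2 + 20*t) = t*(t - 5)*(t^2 - 4*t) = t^2*(t - 5)*(t - 4)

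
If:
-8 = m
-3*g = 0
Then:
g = 0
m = -8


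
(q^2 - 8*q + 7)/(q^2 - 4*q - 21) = (q - 1)/(q + 3)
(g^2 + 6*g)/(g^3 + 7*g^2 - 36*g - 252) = g/(g^2 + g - 42)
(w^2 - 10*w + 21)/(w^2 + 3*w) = (w^2 - 10*w + 21)/(w*(w + 3))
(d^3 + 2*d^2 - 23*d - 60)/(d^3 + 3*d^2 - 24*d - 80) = (d + 3)/(d + 4)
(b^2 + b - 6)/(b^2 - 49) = (b^2 + b - 6)/(b^2 - 49)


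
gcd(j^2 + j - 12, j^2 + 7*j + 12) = j + 4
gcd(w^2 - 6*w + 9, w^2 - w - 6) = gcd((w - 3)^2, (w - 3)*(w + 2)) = w - 3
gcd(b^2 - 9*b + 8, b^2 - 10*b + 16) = b - 8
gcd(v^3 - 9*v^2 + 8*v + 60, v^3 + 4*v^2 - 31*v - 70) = v^2 - 3*v - 10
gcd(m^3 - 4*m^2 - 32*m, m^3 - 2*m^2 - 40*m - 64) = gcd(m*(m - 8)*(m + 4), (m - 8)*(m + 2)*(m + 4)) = m^2 - 4*m - 32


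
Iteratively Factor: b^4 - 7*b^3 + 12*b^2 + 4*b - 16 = (b - 4)*(b^3 - 3*b^2 + 4) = (b - 4)*(b - 2)*(b^2 - b - 2) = (b - 4)*(b - 2)*(b + 1)*(b - 2)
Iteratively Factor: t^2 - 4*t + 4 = (t - 2)*(t - 2)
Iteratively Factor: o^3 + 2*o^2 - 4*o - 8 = (o + 2)*(o^2 - 4) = (o + 2)^2*(o - 2)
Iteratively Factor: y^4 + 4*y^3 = (y)*(y^3 + 4*y^2) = y^2*(y^2 + 4*y) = y^2*(y + 4)*(y)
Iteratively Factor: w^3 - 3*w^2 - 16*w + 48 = (w - 3)*(w^2 - 16) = (w - 3)*(w + 4)*(w - 4)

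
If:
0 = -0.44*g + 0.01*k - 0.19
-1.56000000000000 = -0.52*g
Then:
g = 3.00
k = 151.00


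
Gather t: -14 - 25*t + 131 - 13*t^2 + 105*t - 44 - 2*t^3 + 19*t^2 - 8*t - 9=-2*t^3 + 6*t^2 + 72*t + 64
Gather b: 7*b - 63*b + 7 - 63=-56*b - 56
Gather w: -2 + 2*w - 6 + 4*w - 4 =6*w - 12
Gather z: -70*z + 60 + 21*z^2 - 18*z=21*z^2 - 88*z + 60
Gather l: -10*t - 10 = -10*t - 10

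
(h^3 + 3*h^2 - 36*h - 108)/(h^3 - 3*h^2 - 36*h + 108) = (h + 3)/(h - 3)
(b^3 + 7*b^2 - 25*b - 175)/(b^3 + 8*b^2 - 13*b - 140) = (b - 5)/(b - 4)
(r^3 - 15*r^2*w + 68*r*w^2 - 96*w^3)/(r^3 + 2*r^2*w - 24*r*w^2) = (r^2 - 11*r*w + 24*w^2)/(r*(r + 6*w))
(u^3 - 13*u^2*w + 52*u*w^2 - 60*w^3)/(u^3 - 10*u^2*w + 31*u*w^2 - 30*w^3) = (u - 6*w)/(u - 3*w)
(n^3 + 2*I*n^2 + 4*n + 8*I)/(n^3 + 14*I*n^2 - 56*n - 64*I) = (n^2 + 4)/(n^2 + 12*I*n - 32)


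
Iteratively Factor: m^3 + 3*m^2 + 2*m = (m + 1)*(m^2 + 2*m) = m*(m + 1)*(m + 2)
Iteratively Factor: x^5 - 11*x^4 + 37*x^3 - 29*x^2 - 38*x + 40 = (x - 2)*(x^4 - 9*x^3 + 19*x^2 + 9*x - 20) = (x - 2)*(x - 1)*(x^3 - 8*x^2 + 11*x + 20) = (x - 2)*(x - 1)*(x + 1)*(x^2 - 9*x + 20) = (x - 5)*(x - 2)*(x - 1)*(x + 1)*(x - 4)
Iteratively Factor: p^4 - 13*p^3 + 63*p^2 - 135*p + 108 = (p - 3)*(p^3 - 10*p^2 + 33*p - 36) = (p - 3)^2*(p^2 - 7*p + 12) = (p - 4)*(p - 3)^2*(p - 3)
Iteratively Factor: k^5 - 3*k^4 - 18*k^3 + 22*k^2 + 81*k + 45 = (k + 1)*(k^4 - 4*k^3 - 14*k^2 + 36*k + 45) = (k - 3)*(k + 1)*(k^3 - k^2 - 17*k - 15) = (k - 3)*(k + 1)^2*(k^2 - 2*k - 15) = (k - 3)*(k + 1)^2*(k + 3)*(k - 5)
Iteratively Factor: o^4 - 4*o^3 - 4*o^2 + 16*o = (o)*(o^3 - 4*o^2 - 4*o + 16) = o*(o - 2)*(o^2 - 2*o - 8) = o*(o - 2)*(o + 2)*(o - 4)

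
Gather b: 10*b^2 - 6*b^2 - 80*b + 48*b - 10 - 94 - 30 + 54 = 4*b^2 - 32*b - 80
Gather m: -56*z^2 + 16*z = -56*z^2 + 16*z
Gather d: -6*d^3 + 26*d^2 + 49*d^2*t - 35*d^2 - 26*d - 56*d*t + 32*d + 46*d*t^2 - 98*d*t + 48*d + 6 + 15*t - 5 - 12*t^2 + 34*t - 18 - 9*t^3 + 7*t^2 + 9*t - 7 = -6*d^3 + d^2*(49*t - 9) + d*(46*t^2 - 154*t + 54) - 9*t^3 - 5*t^2 + 58*t - 24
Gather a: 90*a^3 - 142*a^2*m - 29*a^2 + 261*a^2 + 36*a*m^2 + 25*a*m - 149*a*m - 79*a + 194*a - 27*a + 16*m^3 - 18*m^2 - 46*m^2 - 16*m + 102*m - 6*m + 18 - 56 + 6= 90*a^3 + a^2*(232 - 142*m) + a*(36*m^2 - 124*m + 88) + 16*m^3 - 64*m^2 + 80*m - 32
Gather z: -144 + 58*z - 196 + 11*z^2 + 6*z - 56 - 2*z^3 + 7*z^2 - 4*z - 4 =-2*z^3 + 18*z^2 + 60*z - 400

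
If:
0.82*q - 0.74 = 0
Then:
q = 0.90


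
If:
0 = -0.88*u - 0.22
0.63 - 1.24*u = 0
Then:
No Solution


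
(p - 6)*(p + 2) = p^2 - 4*p - 12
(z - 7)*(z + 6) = z^2 - z - 42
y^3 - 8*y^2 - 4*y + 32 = (y - 8)*(y - 2)*(y + 2)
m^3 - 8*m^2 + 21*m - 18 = (m - 3)^2*(m - 2)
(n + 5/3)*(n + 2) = n^2 + 11*n/3 + 10/3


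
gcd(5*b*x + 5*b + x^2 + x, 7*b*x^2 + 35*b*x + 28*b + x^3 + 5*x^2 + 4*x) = x + 1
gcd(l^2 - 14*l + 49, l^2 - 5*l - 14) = l - 7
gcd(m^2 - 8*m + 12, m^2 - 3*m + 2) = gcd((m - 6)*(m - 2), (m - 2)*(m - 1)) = m - 2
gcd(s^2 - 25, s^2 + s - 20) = s + 5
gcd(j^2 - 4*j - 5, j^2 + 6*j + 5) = j + 1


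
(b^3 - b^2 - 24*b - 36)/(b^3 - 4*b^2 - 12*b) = (b + 3)/b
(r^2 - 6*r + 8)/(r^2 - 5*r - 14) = (-r^2 + 6*r - 8)/(-r^2 + 5*r + 14)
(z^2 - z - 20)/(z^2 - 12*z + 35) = (z + 4)/(z - 7)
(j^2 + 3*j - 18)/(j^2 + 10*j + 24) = (j - 3)/(j + 4)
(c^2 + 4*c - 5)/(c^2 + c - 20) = (c - 1)/(c - 4)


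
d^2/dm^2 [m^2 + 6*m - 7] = 2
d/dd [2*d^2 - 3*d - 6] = 4*d - 3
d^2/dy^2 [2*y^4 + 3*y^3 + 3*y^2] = 24*y^2 + 18*y + 6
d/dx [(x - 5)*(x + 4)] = 2*x - 1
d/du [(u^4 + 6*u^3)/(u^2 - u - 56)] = u^2*(-u*(u + 6)*(2*u - 1) + 2*(-2*u - 9)*(-u^2 + u + 56))/(-u^2 + u + 56)^2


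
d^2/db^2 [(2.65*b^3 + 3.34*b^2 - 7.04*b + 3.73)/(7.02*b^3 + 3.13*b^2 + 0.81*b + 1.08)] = (4.54747350886464e-13*b^7 + 212.738292*b^6 - 2172.014676*b^5 + 922.621752*b^4 + 867.555902*b^3 + 933.17145*b^2 + 48.397662*b - 0.214541999999996)/(345.948408*b^9 + 462.742956*b^8 + 326.074086*b^7 + 297.119629*b^6 + 180.006381*b^5 + 74.749311*b^4 + 41.524569*b^3 + 13.07826*b^2 + 2.834352*b + 1.259712)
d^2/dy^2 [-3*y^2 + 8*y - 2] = -6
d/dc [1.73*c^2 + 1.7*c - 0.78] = 3.46*c + 1.7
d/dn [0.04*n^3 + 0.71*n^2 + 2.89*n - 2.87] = 0.12*n^2 + 1.42*n + 2.89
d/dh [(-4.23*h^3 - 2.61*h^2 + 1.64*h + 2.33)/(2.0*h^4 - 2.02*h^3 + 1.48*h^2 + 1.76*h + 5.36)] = (8.46*h^6 + 10.44*h^5 - 21.3726*h^4 - 26.904*h^3 - 60.9194*h^2 - 34.876*h + 4.6896)/(4.0*h^8 - 8.08*h^7 + 10.0004*h^6 + 1.0608*h^5 + 16.52*h^4 - 16.4448*h^3 + 18.9632*h^2 + 18.8672*h + 28.7296)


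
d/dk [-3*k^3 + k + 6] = 1 - 9*k^2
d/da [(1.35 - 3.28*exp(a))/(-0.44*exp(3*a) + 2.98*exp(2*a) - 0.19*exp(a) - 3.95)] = (-2.8864*exp(3*a) + 11.5564*exp(2*a) - 8.046*exp(a) + 13.2125)*exp(a)/(0.1936*exp(6*a) - 2.6224*exp(5*a) + 9.0476*exp(4*a) + 2.3436*exp(3*a) - 23.5059*exp(2*a) + 1.501*exp(a) + 15.6025)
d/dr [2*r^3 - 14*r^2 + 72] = 2*r*(3*r - 14)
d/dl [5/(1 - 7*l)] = 35/(7*l - 1)^2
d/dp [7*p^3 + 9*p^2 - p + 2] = 21*p^2 + 18*p - 1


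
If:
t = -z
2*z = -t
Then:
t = 0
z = 0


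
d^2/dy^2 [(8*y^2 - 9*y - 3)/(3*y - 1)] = -92/(27*y^3 - 27*y^2 + 9*y - 1)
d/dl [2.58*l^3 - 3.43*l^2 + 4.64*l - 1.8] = 7.74*l^2 - 6.86*l + 4.64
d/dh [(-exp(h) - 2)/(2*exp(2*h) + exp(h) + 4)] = ((exp(h) + 2)*(4*exp(h) + 1) - 2*exp(2*h) - exp(h) - 4)*exp(h)/(2*exp(2*h) + exp(h) + 4)^2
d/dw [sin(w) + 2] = cos(w)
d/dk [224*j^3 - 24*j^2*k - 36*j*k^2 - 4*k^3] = -24*j^2 - 72*j*k - 12*k^2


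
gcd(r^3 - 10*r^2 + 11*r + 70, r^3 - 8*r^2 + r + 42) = r^2 - 5*r - 14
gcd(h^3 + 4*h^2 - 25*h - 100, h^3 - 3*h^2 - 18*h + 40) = h^2 - h - 20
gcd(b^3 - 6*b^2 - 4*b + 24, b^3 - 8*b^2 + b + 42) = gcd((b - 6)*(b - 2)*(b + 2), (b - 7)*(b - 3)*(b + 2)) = b + 2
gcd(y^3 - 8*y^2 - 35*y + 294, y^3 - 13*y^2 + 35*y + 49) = y^2 - 14*y + 49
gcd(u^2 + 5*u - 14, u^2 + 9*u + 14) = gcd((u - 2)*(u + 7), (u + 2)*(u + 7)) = u + 7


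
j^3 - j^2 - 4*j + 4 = (j - 2)*(j - 1)*(j + 2)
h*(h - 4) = h^2 - 4*h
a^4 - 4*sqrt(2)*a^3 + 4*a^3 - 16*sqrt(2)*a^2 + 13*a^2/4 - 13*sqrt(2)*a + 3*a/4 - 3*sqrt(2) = (a + 1/2)^2*(a + 3)*(a - 4*sqrt(2))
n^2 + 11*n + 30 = (n + 5)*(n + 6)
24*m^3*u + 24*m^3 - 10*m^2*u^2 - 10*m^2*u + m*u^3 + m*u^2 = (-6*m + u)*(-4*m + u)*(m*u + m)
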